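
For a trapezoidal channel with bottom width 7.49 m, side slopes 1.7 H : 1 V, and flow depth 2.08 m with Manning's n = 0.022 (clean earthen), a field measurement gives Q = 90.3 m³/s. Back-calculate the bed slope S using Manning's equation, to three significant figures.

A = (b + z·y)·y = (7.49 + 1.7×2.08)×2.08 = 22.93 m²
P = b + 2y√(1+z²) = 7.49 + 2×2.08×√(1+1.7²) = 15.69 m
R = A/P = 22.93/15.69 = 1.461 m
S = (Q·n / (1·A·R^(2/3)))² = (90.3×0.022 / (1×22.93×1.288))² = 0.004525

0.00453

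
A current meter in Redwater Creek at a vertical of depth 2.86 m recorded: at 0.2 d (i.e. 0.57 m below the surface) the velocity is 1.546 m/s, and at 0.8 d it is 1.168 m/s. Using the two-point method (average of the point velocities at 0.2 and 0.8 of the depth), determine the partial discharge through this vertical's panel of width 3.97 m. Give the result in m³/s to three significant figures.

v̄ = (1.546 + 1.168) / 2 = 1.357 m/s
q = v̄ × d × w = 1.357 × 2.86 × 3.97 = 15.41 m³/s

15.4 m³/s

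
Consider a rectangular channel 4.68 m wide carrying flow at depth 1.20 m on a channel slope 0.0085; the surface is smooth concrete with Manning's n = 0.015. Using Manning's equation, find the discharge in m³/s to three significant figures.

A = b·y = 4.68 × 1.20 = 5.616 m²
P = b + 2y = 4.68 + 2×1.20 = 7.080 m
R = A/P = 5.616/7.080 = 0.7932 m
Q = (1/n)·A·R^(2/3)·S^(1/2) = (1/0.015) × 5.616 × 0.7932^(2/3) × 0.0085^(1/2) = 29.58 m³/s

29.6 m³/s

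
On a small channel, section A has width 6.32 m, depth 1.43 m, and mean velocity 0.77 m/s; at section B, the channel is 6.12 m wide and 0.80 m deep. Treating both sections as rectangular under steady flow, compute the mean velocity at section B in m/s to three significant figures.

1.42 m/s

Q = A₁V₁ = (6.32×1.43) × 0.77 = 6.959 m³/s
A₂ = 6.12 × 0.80 = 4.896 m²
V₂ = Q/A₂ = 6.959/4.896 = 1.421 m/s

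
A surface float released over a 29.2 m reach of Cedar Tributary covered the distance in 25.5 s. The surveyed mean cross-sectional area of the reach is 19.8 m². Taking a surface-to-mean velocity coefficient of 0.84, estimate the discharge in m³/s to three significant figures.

19.0 m³/s

v_surface = L / t̄ = 29.2 / 25.5 = 1.145 m/s
v_mean = 0.84 × 1.145 = 0.9619 m/s
Q = A × v_mean = 19.8 × 0.9619 = 19.05 m³/s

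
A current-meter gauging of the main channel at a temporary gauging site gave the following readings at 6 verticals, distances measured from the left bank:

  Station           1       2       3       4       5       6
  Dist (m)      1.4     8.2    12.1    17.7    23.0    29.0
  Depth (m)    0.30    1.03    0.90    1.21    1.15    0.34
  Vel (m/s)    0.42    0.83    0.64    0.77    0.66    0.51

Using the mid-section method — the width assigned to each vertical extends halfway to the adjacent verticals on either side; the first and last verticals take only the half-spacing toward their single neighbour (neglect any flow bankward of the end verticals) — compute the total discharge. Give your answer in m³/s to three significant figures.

17.6 m³/s

w_1 = (8.2 − 1.4)/2 = 3.4 m; q_1 = 0.42 × 0.30 × 3.4 = 0.4284 m³/s
w_2 = (12.1 − 1.4)/2 = 5.35 m; q_2 = 0.83 × 1.03 × 5.35 = 4.574 m³/s
w_3 = (17.7 − 8.2)/2 = 4.75 m; q_3 = 0.64 × 0.90 × 4.75 = 2.736 m³/s
w_4 = (23.0 − 12.1)/2 = 5.45 m; q_4 = 0.77 × 1.21 × 5.45 = 5.078 m³/s
w_5 = (29.0 − 17.7)/2 = 5.65 m; q_5 = 0.66 × 1.15 × 5.65 = 4.288 m³/s
w_6 = (29.0 − 23.0)/2 = 3 m; q_6 = 0.51 × 0.34 × 3 = 0.5202 m³/s
Q = Σ qᵢ = 17.62 m³/s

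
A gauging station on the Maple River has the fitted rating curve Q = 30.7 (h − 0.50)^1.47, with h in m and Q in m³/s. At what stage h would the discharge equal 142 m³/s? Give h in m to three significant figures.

3.33 m

h − h₀ = (Q/C)^(1/b) = (142/30.7)^(1/1.47) = 2.835 m
h = 0.50 + 2.835 = 3.335 m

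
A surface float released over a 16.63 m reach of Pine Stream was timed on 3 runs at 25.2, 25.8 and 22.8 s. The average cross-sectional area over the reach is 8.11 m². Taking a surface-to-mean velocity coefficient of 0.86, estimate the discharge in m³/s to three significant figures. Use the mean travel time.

4.71 m³/s

t̄ = (25.2 + 25.8 + 22.8) / 3 = 24.6 s
v_surface = L / t̄ = 16.63 / 24.6 = 0.6760 m/s
v_mean = 0.86 × 0.6760 = 0.5814 m/s
Q = A × v_mean = 8.11 × 0.5814 = 4.715 m³/s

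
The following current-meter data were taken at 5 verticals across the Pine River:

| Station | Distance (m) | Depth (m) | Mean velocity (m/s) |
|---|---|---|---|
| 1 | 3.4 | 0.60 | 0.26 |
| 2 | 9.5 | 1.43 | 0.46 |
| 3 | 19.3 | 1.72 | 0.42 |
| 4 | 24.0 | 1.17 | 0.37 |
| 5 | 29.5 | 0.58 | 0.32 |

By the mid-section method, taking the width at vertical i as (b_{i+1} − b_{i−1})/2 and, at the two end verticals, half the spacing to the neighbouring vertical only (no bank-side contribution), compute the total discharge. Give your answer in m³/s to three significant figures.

w_1 = (9.5 − 3.4)/2 = 3.05 m; q_1 = 0.26 × 0.60 × 3.05 = 0.4758 m³/s
w_2 = (19.3 − 3.4)/2 = 7.95 m; q_2 = 0.46 × 1.43 × 7.95 = 5.230 m³/s
w_3 = (24.0 − 9.5)/2 = 7.25 m; q_3 = 0.42 × 1.72 × 7.25 = 5.237 m³/s
w_4 = (29.5 − 19.3)/2 = 5.1 m; q_4 = 0.37 × 1.17 × 5.1 = 2.208 m³/s
w_5 = (29.5 − 24.0)/2 = 2.75 m; q_5 = 0.32 × 0.58 × 2.75 = 0.5104 m³/s
Q = Σ qᵢ = 13.66 m³/s

13.7 m³/s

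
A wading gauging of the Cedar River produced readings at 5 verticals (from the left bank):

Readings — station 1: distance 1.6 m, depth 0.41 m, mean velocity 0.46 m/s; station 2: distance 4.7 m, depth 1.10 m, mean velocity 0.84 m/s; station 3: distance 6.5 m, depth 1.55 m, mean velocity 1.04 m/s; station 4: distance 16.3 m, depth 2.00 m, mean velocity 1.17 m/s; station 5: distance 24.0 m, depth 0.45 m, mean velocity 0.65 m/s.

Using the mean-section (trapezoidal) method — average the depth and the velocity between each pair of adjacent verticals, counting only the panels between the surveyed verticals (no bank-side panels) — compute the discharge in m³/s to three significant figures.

Panel 1-2: Δb = 3.1 m, d̄ = (0.41+1.10)/2 = 0.755, v̄ = (0.46+0.84)/2 = 0.65 → q = 3.1×0.755×0.65 = 1.521 m³/s
Panel 2-3: Δb = 1.8 m, d̄ = (1.10+1.55)/2 = 1.325, v̄ = (0.84+1.04)/2 = 0.94 → q = 1.8×1.325×0.94 = 2.242 m³/s
Panel 3-4: Δb = 9.8 m, d̄ = (1.55+2.00)/2 = 1.775, v̄ = (1.04+1.17)/2 = 1.105 → q = 9.8×1.775×1.105 = 19.22 m³/s
Panel 4-5: Δb = 7.7 m, d̄ = (2.00+0.45)/2 = 1.225, v̄ = (1.17+0.65)/2 = 0.91 → q = 7.7×1.225×0.91 = 8.584 m³/s
Q = Σ q = 31.57 m³/s

31.6 m³/s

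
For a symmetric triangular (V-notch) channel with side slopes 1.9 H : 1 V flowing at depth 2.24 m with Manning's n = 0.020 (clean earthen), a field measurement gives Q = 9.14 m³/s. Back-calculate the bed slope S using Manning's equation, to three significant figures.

A = z·y² = 1.9×2.24² = 9.533 m²
P = 2y√(1+z²) = 2×2.24×√(1+1.9²) = 9.619 m
R = A/P = 9.533/9.619 = 0.9911 m
S = (Q·n / (1·A·R^(2/3)))² = (9.14×0.020 / (1×9.533×0.9941))² = 0.0003721

0.000372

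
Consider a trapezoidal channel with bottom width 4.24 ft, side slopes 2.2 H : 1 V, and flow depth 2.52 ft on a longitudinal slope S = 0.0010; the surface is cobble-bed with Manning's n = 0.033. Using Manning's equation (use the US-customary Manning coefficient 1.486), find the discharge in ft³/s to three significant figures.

A = (b + z·y)·y = (4.24 + 2.2×2.52)×2.52 = 24.66 ft²
P = b + 2y√(1+z²) = 4.24 + 2×2.52×√(1+2.2²) = 16.42 ft
R = A/P = 24.66/16.42 = 1.502 ft
Q = (1.486/n)·A·R^(2/3)·S^(1/2) = (1.486/0.033) × 24.66 × 1.502^(2/3) × 0.0010^(1/2) = 46.04 ft³/s

46.0 ft³/s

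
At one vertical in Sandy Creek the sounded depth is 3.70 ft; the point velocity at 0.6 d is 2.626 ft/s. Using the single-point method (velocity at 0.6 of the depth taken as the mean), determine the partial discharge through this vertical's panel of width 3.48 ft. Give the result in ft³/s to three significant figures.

v̄ = v₀.₆ = 2.626 ft/s
q = v̄ × d × w = 2.626 × 3.70 × 3.48 = 33.81 ft³/s

33.8 ft³/s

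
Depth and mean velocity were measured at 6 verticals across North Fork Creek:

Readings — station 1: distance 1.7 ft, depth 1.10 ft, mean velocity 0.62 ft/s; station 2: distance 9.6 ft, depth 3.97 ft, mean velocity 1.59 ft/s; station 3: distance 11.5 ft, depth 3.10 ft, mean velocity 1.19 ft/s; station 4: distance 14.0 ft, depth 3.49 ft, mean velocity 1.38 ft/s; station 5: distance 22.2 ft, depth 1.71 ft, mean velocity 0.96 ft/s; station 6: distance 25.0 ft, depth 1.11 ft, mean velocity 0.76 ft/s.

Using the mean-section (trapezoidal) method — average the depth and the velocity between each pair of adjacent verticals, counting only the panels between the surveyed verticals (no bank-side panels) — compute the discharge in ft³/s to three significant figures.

Panel 1-2: Δb = 7.9 ft, d̄ = (1.10+3.97)/2 = 2.535, v̄ = (0.62+1.59)/2 = 1.105 → q = 7.9×2.535×1.105 = 22.13 ft³/s
Panel 2-3: Δb = 1.9 ft, d̄ = (3.97+3.10)/2 = 3.535, v̄ = (1.59+1.19)/2 = 1.39 → q = 1.9×3.535×1.39 = 9.336 ft³/s
Panel 3-4: Δb = 2.5 ft, d̄ = (3.10+3.49)/2 = 3.295, v̄ = (1.19+1.38)/2 = 1.285 → q = 2.5×3.295×1.285 = 10.59 ft³/s
Panel 4-5: Δb = 8.2 ft, d̄ = (3.49+1.71)/2 = 2.6, v̄ = (1.38+0.96)/2 = 1.17 → q = 8.2×2.6×1.17 = 24.94 ft³/s
Panel 5-6: Δb = 2.8 ft, d̄ = (1.71+1.11)/2 = 1.41, v̄ = (0.96+0.76)/2 = 0.86 → q = 2.8×1.41×0.86 = 3.395 ft³/s
Q = Σ q = 70.39 ft³/s

70.4 ft³/s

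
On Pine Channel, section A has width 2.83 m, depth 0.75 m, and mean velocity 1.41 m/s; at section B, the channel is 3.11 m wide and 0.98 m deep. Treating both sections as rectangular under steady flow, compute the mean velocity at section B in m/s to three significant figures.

Q = A₁V₁ = (2.83×0.75) × 1.41 = 2.993 m³/s
A₂ = 3.11 × 0.98 = 3.048 m²
V₂ = Q/A₂ = 2.993/3.048 = 0.9819 m/s

0.982 m/s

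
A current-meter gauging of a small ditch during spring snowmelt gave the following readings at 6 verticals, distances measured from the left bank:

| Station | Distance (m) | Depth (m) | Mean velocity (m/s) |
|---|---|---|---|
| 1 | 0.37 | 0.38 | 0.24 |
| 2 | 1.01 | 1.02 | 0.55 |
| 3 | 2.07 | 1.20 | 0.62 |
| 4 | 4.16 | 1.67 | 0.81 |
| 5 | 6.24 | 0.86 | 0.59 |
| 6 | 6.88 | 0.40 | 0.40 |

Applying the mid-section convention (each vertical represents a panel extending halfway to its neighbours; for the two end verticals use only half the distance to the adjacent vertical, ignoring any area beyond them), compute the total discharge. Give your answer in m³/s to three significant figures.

5.24 m³/s

w_1 = (1.01 − 0.37)/2 = 0.32 m; q_1 = 0.24 × 0.38 × 0.32 = 0.02918 m³/s
w_2 = (2.07 − 0.37)/2 = 0.85 m; q_2 = 0.55 × 1.02 × 0.85 = 0.4769 m³/s
w_3 = (4.16 − 1.01)/2 = 1.575 m; q_3 = 0.62 × 1.20 × 1.575 = 1.172 m³/s
w_4 = (6.24 − 2.07)/2 = 2.085 m; q_4 = 0.81 × 1.67 × 2.085 = 2.820 m³/s
w_5 = (6.88 − 4.16)/2 = 1.36 m; q_5 = 0.59 × 0.86 × 1.36 = 0.6901 m³/s
w_6 = (6.88 − 6.24)/2 = 0.32 m; q_6 = 0.40 × 0.40 × 0.32 = 0.05120 m³/s
Q = Σ qᵢ = 5.239 m³/s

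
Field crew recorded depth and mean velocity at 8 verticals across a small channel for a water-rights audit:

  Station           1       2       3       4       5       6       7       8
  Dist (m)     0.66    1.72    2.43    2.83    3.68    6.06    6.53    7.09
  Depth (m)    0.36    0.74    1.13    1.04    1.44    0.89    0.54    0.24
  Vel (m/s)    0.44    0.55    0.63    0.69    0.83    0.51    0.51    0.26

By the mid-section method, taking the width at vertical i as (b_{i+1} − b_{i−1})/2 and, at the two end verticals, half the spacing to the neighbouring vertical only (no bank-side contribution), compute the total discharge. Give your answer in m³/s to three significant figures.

4.02 m³/s

w_1 = (1.72 − 0.66)/2 = 0.53 m; q_1 = 0.44 × 0.36 × 0.53 = 0.08395 m³/s
w_2 = (2.43 − 0.66)/2 = 0.885 m; q_2 = 0.55 × 0.74 × 0.885 = 0.3602 m³/s
w_3 = (2.83 − 1.72)/2 = 0.555 m; q_3 = 0.63 × 1.13 × 0.555 = 0.3951 m³/s
w_4 = (3.68 − 2.43)/2 = 0.625 m; q_4 = 0.69 × 1.04 × 0.625 = 0.4485 m³/s
w_5 = (6.06 − 2.83)/2 = 1.615 m; q_5 = 0.83 × 1.44 × 1.615 = 1.930 m³/s
w_6 = (6.53 − 3.68)/2 = 1.425 m; q_6 = 0.51 × 0.89 × 1.425 = 0.6468 m³/s
w_7 = (7.09 − 6.06)/2 = 0.515 m; q_7 = 0.51 × 0.54 × 0.515 = 0.1418 m³/s
w_8 = (7.09 − 6.53)/2 = 0.28 m; q_8 = 0.26 × 0.24 × 0.28 = 0.01747 m³/s
Q = Σ qᵢ = 4.024 m³/s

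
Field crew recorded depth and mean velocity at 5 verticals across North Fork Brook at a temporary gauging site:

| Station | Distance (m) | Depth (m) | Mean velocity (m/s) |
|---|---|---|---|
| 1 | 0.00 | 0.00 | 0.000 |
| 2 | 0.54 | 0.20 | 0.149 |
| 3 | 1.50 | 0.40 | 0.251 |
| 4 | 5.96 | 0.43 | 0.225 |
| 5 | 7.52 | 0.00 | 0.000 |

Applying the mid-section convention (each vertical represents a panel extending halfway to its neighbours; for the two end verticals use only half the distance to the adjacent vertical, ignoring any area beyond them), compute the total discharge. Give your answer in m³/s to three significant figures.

w_2 = (1.50 − 0.00)/2 = 0.75 m; q_2 = 0.149 × 0.20 × 0.75 = 0.02235 m³/s
w_3 = (5.96 − 0.54)/2 = 2.71 m; q_3 = 0.251 × 0.40 × 2.71 = 0.2721 m³/s
w_4 = (7.52 − 1.50)/2 = 3.01 m; q_4 = 0.225 × 0.43 × 3.01 = 0.2912 m³/s
Stations 1, 5 contribute zero (depth or velocity is 0).
Q = Σ qᵢ = 0.5857 m³/s

0.586 m³/s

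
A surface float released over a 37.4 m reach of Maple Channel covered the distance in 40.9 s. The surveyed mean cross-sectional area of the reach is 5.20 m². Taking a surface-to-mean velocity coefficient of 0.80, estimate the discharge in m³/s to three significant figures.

3.80 m³/s

v_surface = L / t̄ = 37.4 / 40.9 = 0.9144 m/s
v_mean = 0.80 × 0.9144 = 0.7315 m/s
Q = A × v_mean = 5.20 × 0.7315 = 3.804 m³/s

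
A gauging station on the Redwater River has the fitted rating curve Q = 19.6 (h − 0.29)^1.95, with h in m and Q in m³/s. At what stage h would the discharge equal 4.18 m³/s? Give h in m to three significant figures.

0.743 m

h − h₀ = (Q/C)^(1/b) = (4.18/19.6)^(1/1.95) = 0.4527 m
h = 0.29 + 0.4527 = 0.7427 m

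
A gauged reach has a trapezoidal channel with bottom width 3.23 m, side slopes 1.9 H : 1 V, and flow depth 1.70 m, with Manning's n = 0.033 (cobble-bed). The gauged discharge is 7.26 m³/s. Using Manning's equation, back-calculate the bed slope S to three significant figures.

A = (b + z·y)·y = (3.23 + 1.9×1.70)×1.70 = 10.98 m²
P = b + 2y√(1+z²) = 3.23 + 2×1.70×√(1+1.9²) = 10.53 m
R = A/P = 10.98/10.53 = 1.043 m
S = (Q·n / (1·A·R^(2/3)))² = (7.26×0.033 / (1×10.98×1.028))² = 0.0004500

0.000450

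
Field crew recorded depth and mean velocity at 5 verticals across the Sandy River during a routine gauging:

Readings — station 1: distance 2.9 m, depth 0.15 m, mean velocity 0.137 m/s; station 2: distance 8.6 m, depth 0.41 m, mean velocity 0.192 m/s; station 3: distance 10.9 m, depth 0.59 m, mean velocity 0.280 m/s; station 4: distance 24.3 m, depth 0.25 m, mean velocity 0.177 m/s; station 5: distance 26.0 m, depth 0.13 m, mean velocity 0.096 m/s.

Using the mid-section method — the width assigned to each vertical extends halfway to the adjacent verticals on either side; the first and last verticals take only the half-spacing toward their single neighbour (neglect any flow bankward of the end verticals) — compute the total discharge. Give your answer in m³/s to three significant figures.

2.01 m³/s

w_1 = (8.6 − 2.9)/2 = 2.85 m; q_1 = 0.137 × 0.15 × 2.85 = 0.05857 m³/s
w_2 = (10.9 − 2.9)/2 = 4 m; q_2 = 0.192 × 0.41 × 4 = 0.3149 m³/s
w_3 = (24.3 − 8.6)/2 = 7.85 m; q_3 = 0.280 × 0.59 × 7.85 = 1.297 m³/s
w_4 = (26.0 − 10.9)/2 = 7.55 m; q_4 = 0.177 × 0.25 × 7.55 = 0.3341 m³/s
w_5 = (26.0 − 24.3)/2 = 0.85 m; q_5 = 0.096 × 0.13 × 0.85 = 0.01061 m³/s
Q = Σ qᵢ = 2.015 m³/s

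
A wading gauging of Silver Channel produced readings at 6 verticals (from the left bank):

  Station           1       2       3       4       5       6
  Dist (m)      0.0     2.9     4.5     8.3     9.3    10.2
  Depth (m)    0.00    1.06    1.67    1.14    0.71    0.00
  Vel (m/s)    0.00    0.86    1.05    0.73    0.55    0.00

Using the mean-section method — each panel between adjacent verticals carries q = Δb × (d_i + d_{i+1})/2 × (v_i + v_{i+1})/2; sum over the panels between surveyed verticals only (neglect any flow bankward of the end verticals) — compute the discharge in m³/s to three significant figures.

8.18 m³/s

Panel 1-2: Δb = 2.9 m, d̄ = (0.00+1.06)/2 = 0.53, v̄ = (0.00+0.86)/2 = 0.43 → q = 2.9×0.53×0.43 = 0.6609 m³/s
Panel 2-3: Δb = 1.6 m, d̄ = (1.06+1.67)/2 = 1.365, v̄ = (0.86+1.05)/2 = 0.955 → q = 1.6×1.365×0.955 = 2.086 m³/s
Panel 3-4: Δb = 3.8 m, d̄ = (1.67+1.14)/2 = 1.405, v̄ = (1.05+0.73)/2 = 0.89 → q = 3.8×1.405×0.89 = 4.752 m³/s
Panel 4-5: Δb = 1 m, d̄ = (1.14+0.71)/2 = 0.925, v̄ = (0.73+0.55)/2 = 0.64 → q = 1×0.925×0.64 = 0.5920 m³/s
Panel 5-6: Δb = 0.9 m, d̄ = (0.71+0.00)/2 = 0.355, v̄ = (0.55+0.00)/2 = 0.275 → q = 0.9×0.355×0.275 = 0.08786 m³/s
Q = Σ q = 8.178 m³/s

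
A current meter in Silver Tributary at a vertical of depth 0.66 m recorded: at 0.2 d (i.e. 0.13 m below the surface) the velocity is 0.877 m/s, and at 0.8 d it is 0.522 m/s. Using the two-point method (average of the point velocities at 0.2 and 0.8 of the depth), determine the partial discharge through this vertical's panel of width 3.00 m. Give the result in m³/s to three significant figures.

1.39 m³/s

v̄ = (0.877 + 0.522) / 2 = 0.6995 m/s
q = v̄ × d × w = 0.6995 × 0.66 × 3.00 = 1.385 m³/s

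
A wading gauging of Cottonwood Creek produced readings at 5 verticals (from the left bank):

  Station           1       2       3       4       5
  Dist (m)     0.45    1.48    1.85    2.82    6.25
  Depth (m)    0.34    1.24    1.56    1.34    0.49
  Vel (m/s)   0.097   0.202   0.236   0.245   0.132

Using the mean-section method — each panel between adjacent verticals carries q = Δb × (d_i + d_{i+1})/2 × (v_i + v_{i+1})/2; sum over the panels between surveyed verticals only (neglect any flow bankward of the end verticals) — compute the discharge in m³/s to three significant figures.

1.16 m³/s

Panel 1-2: Δb = 1.03 m, d̄ = (0.34+1.24)/2 = 0.79, v̄ = (0.097+0.202)/2 = 0.1495 → q = 1.03×0.79×0.1495 = 0.1216 m³/s
Panel 2-3: Δb = 0.37 m, d̄ = (1.24+1.56)/2 = 1.4, v̄ = (0.202+0.236)/2 = 0.219 → q = 0.37×1.4×0.219 = 0.1134 m³/s
Panel 3-4: Δb = 0.97 m, d̄ = (1.56+1.34)/2 = 1.45, v̄ = (0.236+0.245)/2 = 0.2405 → q = 0.97×1.45×0.2405 = 0.3383 m³/s
Panel 4-5: Δb = 3.43 m, d̄ = (1.34+0.49)/2 = 0.915, v̄ = (0.245+0.132)/2 = 0.1885 → q = 3.43×0.915×0.1885 = 0.5916 m³/s
Q = Σ q = 1.165 m³/s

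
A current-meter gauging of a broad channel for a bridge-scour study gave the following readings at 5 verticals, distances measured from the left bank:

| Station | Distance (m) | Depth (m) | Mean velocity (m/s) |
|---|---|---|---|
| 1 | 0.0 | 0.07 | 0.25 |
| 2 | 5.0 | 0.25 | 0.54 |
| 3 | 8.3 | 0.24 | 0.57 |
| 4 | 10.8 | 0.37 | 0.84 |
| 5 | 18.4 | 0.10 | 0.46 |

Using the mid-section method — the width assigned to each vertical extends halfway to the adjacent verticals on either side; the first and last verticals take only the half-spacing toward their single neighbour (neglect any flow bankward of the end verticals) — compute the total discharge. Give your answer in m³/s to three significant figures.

w_1 = (5.0 − 0.0)/2 = 2.5 m; q_1 = 0.25 × 0.07 × 2.5 = 0.04375 m³/s
w_2 = (8.3 − 0.0)/2 = 4.15 m; q_2 = 0.54 × 0.25 × 4.15 = 0.5603 m³/s
w_3 = (10.8 − 5.0)/2 = 2.9 m; q_3 = 0.57 × 0.24 × 2.9 = 0.3967 m³/s
w_4 = (18.4 − 8.3)/2 = 5.05 m; q_4 = 0.84 × 0.37 × 5.05 = 1.570 m³/s
w_5 = (18.4 − 10.8)/2 = 3.8 m; q_5 = 0.46 × 0.10 × 3.8 = 0.1748 m³/s
Q = Σ qᵢ = 2.745 m³/s

2.75 m³/s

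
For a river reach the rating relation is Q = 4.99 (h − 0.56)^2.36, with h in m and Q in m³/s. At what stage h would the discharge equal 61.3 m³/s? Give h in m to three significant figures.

3.45 m

h − h₀ = (Q/C)^(1/b) = (61.3/4.99)^(1/2.36) = 2.895 m
h = 0.56 + 2.895 = 3.455 m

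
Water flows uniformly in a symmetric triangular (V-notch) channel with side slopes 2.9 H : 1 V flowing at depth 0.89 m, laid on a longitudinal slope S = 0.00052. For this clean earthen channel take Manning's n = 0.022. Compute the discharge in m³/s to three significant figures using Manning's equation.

1.34 m³/s

A = z·y² = 2.9×0.89² = 2.297 m²
P = 2y√(1+z²) = 2×0.89×√(1+2.9²) = 5.460 m
R = A/P = 2.297/5.460 = 0.4207 m
Q = (1/n)·A·R^(2/3)·S^(1/2) = (1/0.022) × 2.297 × 0.4207^(2/3) × 0.00052^(1/2) = 1.337 m³/s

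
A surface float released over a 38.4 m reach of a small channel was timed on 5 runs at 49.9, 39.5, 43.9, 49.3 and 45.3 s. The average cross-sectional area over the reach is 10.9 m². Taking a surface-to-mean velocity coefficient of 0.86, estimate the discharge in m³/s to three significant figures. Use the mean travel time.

7.90 m³/s

t̄ = (49.9 + 39.5 + 43.9 + 49.3 + 45.3) / 5 = 45.58 s
v_surface = L / t̄ = 38.4 / 45.58 = 0.8425 m/s
v_mean = 0.86 × 0.8425 = 0.7245 m/s
Q = A × v_mean = 10.9 × 0.7245 = 7.897 m³/s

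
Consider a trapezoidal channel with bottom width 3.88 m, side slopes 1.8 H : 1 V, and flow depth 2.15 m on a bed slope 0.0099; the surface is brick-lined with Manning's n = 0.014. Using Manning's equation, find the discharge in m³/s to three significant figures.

A = (b + z·y)·y = (3.88 + 1.8×2.15)×2.15 = 16.66 m²
P = b + 2y√(1+z²) = 3.88 + 2×2.15×√(1+1.8²) = 12.73 m
R = A/P = 16.66/12.73 = 1.308 m
Q = (1/n)·A·R^(2/3)·S^(1/2) = (1/0.014) × 16.66 × 1.308^(2/3) × 0.0099^(1/2) = 141.7 m³/s

142 m³/s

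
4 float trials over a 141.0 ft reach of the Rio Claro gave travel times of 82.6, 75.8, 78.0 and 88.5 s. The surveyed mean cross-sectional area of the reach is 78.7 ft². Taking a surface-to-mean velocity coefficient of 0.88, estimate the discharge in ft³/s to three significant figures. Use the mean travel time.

120 ft³/s

t̄ = (82.6 + 75.8 + 78.0 + 88.5) / 4 = 81.225 s
v_surface = L / t̄ = 141.0 / 81.225 = 1.736 ft/s
v_mean = 0.88 × 1.736 = 1.528 ft/s
Q = A × v_mean = 78.7 × 1.528 = 120.2 ft³/s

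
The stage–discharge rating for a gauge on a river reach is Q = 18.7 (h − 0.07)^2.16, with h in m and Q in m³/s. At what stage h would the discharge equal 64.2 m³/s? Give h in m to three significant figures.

1.84 m

h − h₀ = (Q/C)^(1/b) = (64.2/18.7)^(1/2.16) = 1.770 m
h = 0.07 + 1.770 = 1.840 m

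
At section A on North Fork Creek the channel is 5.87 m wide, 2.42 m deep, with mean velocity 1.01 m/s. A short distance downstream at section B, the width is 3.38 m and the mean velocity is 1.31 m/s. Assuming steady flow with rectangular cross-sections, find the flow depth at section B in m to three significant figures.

Q = A₁V₁ = (5.87×2.42) × 1.01 = 14.35 m³/s
d₂ = Q/(b₂ V₂) = 14.35/(3.38×1.31) = 3.240 m

3.24 m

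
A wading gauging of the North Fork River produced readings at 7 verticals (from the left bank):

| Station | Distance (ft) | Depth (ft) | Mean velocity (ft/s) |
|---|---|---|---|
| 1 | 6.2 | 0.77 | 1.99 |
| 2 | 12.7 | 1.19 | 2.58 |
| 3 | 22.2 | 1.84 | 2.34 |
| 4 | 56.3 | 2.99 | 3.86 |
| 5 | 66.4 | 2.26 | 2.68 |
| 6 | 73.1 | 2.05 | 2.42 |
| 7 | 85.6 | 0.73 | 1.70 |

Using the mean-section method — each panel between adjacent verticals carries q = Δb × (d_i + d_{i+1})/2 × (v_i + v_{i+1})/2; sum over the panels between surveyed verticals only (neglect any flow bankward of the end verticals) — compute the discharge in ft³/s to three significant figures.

465 ft³/s

Panel 1-2: Δb = 6.5 ft, d̄ = (0.77+1.19)/2 = 0.98, v̄ = (1.99+2.58)/2 = 2.285 → q = 6.5×0.98×2.285 = 14.56 ft³/s
Panel 2-3: Δb = 9.5 ft, d̄ = (1.19+1.84)/2 = 1.515, v̄ = (2.58+2.34)/2 = 2.46 → q = 9.5×1.515×2.46 = 35.41 ft³/s
Panel 3-4: Δb = 34.1 ft, d̄ = (1.84+2.99)/2 = 2.415, v̄ = (2.34+3.86)/2 = 3.1 → q = 34.1×2.415×3.1 = 255.3 ft³/s
Panel 4-5: Δb = 10.1 ft, d̄ = (2.99+2.26)/2 = 2.625, v̄ = (3.86+2.68)/2 = 3.27 → q = 10.1×2.625×3.27 = 86.70 ft³/s
Panel 5-6: Δb = 6.7 ft, d̄ = (2.26+2.05)/2 = 2.155, v̄ = (2.68+2.42)/2 = 2.55 → q = 6.7×2.155×2.55 = 36.82 ft³/s
Panel 6-7: Δb = 12.5 ft, d̄ = (2.05+0.73)/2 = 1.39, v̄ = (2.42+1.70)/2 = 2.06 → q = 12.5×1.39×2.06 = 35.79 ft³/s
Q = Σ q = 464.6 ft³/s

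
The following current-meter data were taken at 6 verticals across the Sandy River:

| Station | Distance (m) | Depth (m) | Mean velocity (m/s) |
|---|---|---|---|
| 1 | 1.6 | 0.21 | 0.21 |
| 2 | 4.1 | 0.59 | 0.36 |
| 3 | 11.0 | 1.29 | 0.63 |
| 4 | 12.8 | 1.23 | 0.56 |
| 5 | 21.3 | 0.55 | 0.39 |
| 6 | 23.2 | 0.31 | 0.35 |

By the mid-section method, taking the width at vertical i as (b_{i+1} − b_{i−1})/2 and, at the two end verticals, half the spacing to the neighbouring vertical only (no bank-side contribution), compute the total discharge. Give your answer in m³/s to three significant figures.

w_1 = (4.1 − 1.6)/2 = 1.25 m; q_1 = 0.21 × 0.21 × 1.25 = 0.05513 m³/s
w_2 = (11.0 − 1.6)/2 = 4.7 m; q_2 = 0.36 × 0.59 × 4.7 = 0.9983 m³/s
w_3 = (12.8 − 4.1)/2 = 4.35 m; q_3 = 0.63 × 1.29 × 4.35 = 3.535 m³/s
w_4 = (21.3 − 11.0)/2 = 5.15 m; q_4 = 0.56 × 1.23 × 5.15 = 3.547 m³/s
w_5 = (23.2 − 12.8)/2 = 5.2 m; q_5 = 0.39 × 0.55 × 5.2 = 1.115 m³/s
w_6 = (23.2 − 21.3)/2 = 0.95 m; q_6 = 0.35 × 0.31 × 0.95 = 0.1031 m³/s
Q = Σ qᵢ = 9.354 m³/s

9.35 m³/s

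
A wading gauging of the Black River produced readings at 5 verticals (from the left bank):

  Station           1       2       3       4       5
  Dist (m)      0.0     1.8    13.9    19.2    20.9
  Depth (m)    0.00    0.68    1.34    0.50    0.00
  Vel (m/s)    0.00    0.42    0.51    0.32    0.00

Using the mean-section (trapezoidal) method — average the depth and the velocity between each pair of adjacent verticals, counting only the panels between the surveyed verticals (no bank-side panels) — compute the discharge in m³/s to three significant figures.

Panel 1-2: Δb = 1.8 m, d̄ = (0.00+0.68)/2 = 0.34, v̄ = (0.00+0.42)/2 = 0.21 → q = 1.8×0.34×0.21 = 0.1285 m³/s
Panel 2-3: Δb = 12.1 m, d̄ = (0.68+1.34)/2 = 1.01, v̄ = (0.42+0.51)/2 = 0.465 → q = 12.1×1.01×0.465 = 5.683 m³/s
Panel 3-4: Δb = 5.3 m, d̄ = (1.34+0.50)/2 = 0.92, v̄ = (0.51+0.32)/2 = 0.415 → q = 5.3×0.92×0.415 = 2.024 m³/s
Panel 4-5: Δb = 1.7 m, d̄ = (0.50+0.00)/2 = 0.25, v̄ = (0.32+0.00)/2 = 0.16 → q = 1.7×0.25×0.16 = 0.06800 m³/s
Q = Σ q = 7.903 m³/s

7.90 m³/s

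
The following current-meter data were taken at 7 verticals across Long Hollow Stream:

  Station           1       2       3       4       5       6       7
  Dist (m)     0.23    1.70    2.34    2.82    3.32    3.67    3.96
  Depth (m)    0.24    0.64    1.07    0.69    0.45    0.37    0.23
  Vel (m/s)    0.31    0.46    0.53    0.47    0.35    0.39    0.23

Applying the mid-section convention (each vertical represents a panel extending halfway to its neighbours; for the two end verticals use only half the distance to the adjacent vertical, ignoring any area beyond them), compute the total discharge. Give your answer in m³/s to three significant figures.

w_1 = (1.70 − 0.23)/2 = 0.735 m; q_1 = 0.31 × 0.24 × 0.735 = 0.05468 m³/s
w_2 = (2.34 − 0.23)/2 = 1.055 m; q_2 = 0.46 × 0.64 × 1.055 = 0.3106 m³/s
w_3 = (2.82 − 1.70)/2 = 0.56 m; q_3 = 0.53 × 1.07 × 0.56 = 0.3176 m³/s
w_4 = (3.32 − 2.34)/2 = 0.49 m; q_4 = 0.47 × 0.69 × 0.49 = 0.1589 m³/s
w_5 = (3.67 − 2.82)/2 = 0.425 m; q_5 = 0.35 × 0.45 × 0.425 = 0.06694 m³/s
w_6 = (3.96 − 3.32)/2 = 0.32 m; q_6 = 0.39 × 0.37 × 0.32 = 0.04618 m³/s
w_7 = (3.96 − 3.67)/2 = 0.145 m; q_7 = 0.23 × 0.23 × 0.145 = 0.007671 m³/s
Q = Σ qᵢ = 0.9625 m³/s

0.963 m³/s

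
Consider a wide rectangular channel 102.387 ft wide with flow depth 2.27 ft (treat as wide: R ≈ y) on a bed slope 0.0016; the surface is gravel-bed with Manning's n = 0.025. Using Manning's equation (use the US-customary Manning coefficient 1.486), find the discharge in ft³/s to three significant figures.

A = b·y = 102.387 × 2.27 = 232.4 ft²
Wide channel: R ≈ y = 2.27 ft
Q = (1.486/n)·A·R^(2/3)·S^(1/2) = (1.486/0.025) × 232.4 × 2.270^(2/3) × 0.0016^(1/2) = 954.5 ft³/s

954 ft³/s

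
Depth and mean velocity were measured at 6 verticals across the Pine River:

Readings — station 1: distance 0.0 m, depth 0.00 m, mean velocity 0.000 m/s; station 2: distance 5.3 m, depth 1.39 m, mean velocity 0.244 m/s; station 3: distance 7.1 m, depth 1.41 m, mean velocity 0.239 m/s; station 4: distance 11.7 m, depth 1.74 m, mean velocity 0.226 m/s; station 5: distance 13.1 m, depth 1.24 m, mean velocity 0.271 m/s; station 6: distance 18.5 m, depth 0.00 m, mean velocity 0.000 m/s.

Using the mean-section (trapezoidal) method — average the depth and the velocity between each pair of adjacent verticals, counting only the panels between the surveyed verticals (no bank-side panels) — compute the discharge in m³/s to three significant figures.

Panel 1-2: Δb = 5.3 m, d̄ = (0.00+1.39)/2 = 0.695, v̄ = (0.000+0.244)/2 = 0.122 → q = 5.3×0.695×0.122 = 0.4494 m³/s
Panel 2-3: Δb = 1.8 m, d̄ = (1.39+1.41)/2 = 1.4, v̄ = (0.244+0.239)/2 = 0.2415 → q = 1.8×1.4×0.2415 = 0.6086 m³/s
Panel 3-4: Δb = 4.6 m, d̄ = (1.41+1.74)/2 = 1.575, v̄ = (0.239+0.226)/2 = 0.2325 → q = 4.6×1.575×0.2325 = 1.684 m³/s
Panel 4-5: Δb = 1.4 m, d̄ = (1.74+1.24)/2 = 1.49, v̄ = (0.226+0.271)/2 = 0.2485 → q = 1.4×1.49×0.2485 = 0.5184 m³/s
Panel 5-6: Δb = 5.4 m, d̄ = (1.24+0.00)/2 = 0.62, v̄ = (0.271+0.000)/2 = 0.1355 → q = 5.4×0.62×0.1355 = 0.4537 m³/s
Q = Σ q = 3.714 m³/s

3.71 m³/s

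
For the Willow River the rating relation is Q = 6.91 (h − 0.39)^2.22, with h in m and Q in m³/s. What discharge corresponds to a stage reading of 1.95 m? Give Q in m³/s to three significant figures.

18.5 m³/s

Q = 6.91 × (1.95 − 0.39)^2.22 = 6.91 × 1.56^2.22 = 18.54 m³/s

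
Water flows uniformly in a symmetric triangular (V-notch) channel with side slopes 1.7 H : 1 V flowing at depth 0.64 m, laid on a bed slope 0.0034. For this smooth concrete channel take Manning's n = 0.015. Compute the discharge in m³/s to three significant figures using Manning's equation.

1.15 m³/s

A = z·y² = 1.7×0.64² = 0.6963 m²
P = 2y√(1+z²) = 2×0.64×√(1+1.7²) = 2.525 m
R = A/P = 0.6963/2.525 = 0.2758 m
Q = (1/n)·A·R^(2/3)·S^(1/2) = (1/0.015) × 0.6963 × 0.2758^(2/3) × 0.0034^(1/2) = 1.147 m³/s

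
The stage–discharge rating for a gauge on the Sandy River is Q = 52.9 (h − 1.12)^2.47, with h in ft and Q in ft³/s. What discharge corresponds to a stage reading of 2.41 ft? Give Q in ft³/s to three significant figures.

Q = 52.9 × (2.41 − 1.12)^2.47 = 52.9 × 1.29^2.47 = 99.22 ft³/s

99.2 ft³/s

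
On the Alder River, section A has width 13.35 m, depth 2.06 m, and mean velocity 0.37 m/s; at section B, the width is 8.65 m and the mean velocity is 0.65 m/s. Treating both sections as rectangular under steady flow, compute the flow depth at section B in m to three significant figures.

Q = A₁V₁ = (13.35×2.06) × 0.37 = 10.18 m³/s
d₂ = Q/(b₂ V₂) = 10.18/(8.65×0.65) = 1.810 m

1.81 m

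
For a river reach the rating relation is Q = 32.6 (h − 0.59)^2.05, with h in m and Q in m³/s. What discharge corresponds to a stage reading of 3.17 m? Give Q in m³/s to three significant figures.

Q = 32.6 × (3.17 − 0.59)^2.05 = 32.6 × 2.58^2.05 = 227.5 m³/s

228 m³/s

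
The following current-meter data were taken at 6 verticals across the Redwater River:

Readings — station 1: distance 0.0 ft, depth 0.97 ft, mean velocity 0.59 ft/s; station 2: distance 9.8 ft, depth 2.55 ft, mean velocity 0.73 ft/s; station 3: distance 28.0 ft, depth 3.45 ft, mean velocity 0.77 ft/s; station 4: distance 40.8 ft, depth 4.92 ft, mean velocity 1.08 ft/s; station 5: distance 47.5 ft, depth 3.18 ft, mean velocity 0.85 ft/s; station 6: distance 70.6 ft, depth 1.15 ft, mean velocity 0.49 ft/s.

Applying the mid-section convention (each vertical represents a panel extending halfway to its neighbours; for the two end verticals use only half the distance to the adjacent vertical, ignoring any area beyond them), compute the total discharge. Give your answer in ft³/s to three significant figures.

169 ft³/s

w_1 = (9.8 − 0.0)/2 = 4.9 ft; q_1 = 0.59 × 0.97 × 4.9 = 2.804 ft³/s
w_2 = (28.0 − 0.0)/2 = 14 ft; q_2 = 0.73 × 2.55 × 14 = 26.06 ft³/s
w_3 = (40.8 − 9.8)/2 = 15.5 ft; q_3 = 0.77 × 3.45 × 15.5 = 41.18 ft³/s
w_4 = (47.5 − 28.0)/2 = 9.75 ft; q_4 = 1.08 × 4.92 × 9.75 = 51.81 ft³/s
w_5 = (70.6 − 40.8)/2 = 14.9 ft; q_5 = 0.85 × 3.18 × 14.9 = 40.27 ft³/s
w_6 = (70.6 − 47.5)/2 = 11.55 ft; q_6 = 0.49 × 1.15 × 11.55 = 6.508 ft³/s
Q = Σ qᵢ = 168.6 ft³/s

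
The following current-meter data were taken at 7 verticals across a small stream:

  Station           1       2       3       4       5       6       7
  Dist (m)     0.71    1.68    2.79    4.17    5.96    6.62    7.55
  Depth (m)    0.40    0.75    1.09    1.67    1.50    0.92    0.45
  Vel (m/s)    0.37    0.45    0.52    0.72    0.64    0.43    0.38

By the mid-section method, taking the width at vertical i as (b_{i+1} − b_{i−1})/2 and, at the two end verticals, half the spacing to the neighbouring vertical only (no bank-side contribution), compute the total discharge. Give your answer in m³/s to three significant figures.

w_1 = (1.68 − 0.71)/2 = 0.485 m; q_1 = 0.37 × 0.40 × 0.485 = 0.07178 m³/s
w_2 = (2.79 − 0.71)/2 = 1.04 m; q_2 = 0.45 × 0.75 × 1.04 = 0.3510 m³/s
w_3 = (4.17 − 1.68)/2 = 1.245 m; q_3 = 0.52 × 1.09 × 1.245 = 0.7057 m³/s
w_4 = (5.96 − 2.79)/2 = 1.585 m; q_4 = 0.72 × 1.67 × 1.585 = 1.906 m³/s
w_5 = (6.62 − 4.17)/2 = 1.225 m; q_5 = 0.64 × 1.50 × 1.225 = 1.176 m³/s
w_6 = (7.55 − 5.96)/2 = 0.795 m; q_6 = 0.43 × 0.92 × 0.795 = 0.3145 m³/s
w_7 = (7.55 − 6.62)/2 = 0.465 m; q_7 = 0.38 × 0.45 × 0.465 = 0.07952 m³/s
Q = Σ qᵢ = 4.604 m³/s

4.60 m³/s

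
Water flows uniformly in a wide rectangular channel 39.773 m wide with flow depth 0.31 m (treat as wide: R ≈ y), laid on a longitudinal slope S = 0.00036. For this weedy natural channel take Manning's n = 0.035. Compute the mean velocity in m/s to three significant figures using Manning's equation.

A = b·y = 39.773 × 0.31 = 12.33 m²
Wide channel: R ≈ y = 0.31 m
Q = (1/n)·A·R^(2/3)·S^(1/2) = (1/0.035) × 12.33 × 0.3100^(2/3) × 0.00036^(1/2) = 3.062 m³/s
V = Q/A = 3.062/12.33 = 0.2483 m/s

0.248 m/s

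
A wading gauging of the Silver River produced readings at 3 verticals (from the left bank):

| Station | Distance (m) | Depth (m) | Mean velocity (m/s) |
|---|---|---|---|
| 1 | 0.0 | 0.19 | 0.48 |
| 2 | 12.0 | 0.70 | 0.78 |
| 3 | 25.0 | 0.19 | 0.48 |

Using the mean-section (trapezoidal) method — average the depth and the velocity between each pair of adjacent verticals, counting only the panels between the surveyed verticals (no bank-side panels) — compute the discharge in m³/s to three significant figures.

7.01 m³/s

Panel 1-2: Δb = 12 m, d̄ = (0.19+0.70)/2 = 0.445, v̄ = (0.48+0.78)/2 = 0.63 → q = 12×0.445×0.63 = 3.364 m³/s
Panel 2-3: Δb = 13 m, d̄ = (0.70+0.19)/2 = 0.445, v̄ = (0.78+0.48)/2 = 0.63 → q = 13×0.445×0.63 = 3.645 m³/s
Q = Σ q = 7.009 m³/s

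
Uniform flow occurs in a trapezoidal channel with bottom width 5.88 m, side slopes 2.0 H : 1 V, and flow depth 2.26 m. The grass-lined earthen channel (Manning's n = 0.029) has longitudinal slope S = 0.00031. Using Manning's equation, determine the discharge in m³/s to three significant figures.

18.5 m³/s

A = (b + z·y)·y = (5.88 + 2.0×2.26)×2.26 = 23.50 m²
P = b + 2y√(1+z²) = 5.88 + 2×2.26×√(1+2.0²) = 15.99 m
R = A/P = 23.50/15.99 = 1.470 m
Q = (1/n)·A·R^(2/3)·S^(1/2) = (1/0.029) × 23.50 × 1.470^(2/3) × 0.00031^(1/2) = 18.45 m³/s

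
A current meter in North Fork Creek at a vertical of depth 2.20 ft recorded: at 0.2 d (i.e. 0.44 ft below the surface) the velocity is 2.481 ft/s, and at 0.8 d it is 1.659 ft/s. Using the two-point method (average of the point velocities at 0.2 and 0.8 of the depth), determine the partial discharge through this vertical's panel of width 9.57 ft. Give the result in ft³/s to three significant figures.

43.6 ft³/s

v̄ = (2.481 + 1.659) / 2 = 2.070 ft/s
q = v̄ × d × w = 2.070 × 2.20 × 9.57 = 43.58 ft³/s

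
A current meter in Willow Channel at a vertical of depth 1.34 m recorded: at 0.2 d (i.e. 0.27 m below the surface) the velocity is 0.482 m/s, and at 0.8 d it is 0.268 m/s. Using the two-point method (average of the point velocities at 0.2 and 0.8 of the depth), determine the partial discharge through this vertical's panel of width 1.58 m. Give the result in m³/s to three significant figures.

0.794 m³/s

v̄ = (0.482 + 0.268) / 2 = 0.3750 m/s
q = v̄ × d × w = 0.3750 × 1.34 × 1.58 = 0.7940 m³/s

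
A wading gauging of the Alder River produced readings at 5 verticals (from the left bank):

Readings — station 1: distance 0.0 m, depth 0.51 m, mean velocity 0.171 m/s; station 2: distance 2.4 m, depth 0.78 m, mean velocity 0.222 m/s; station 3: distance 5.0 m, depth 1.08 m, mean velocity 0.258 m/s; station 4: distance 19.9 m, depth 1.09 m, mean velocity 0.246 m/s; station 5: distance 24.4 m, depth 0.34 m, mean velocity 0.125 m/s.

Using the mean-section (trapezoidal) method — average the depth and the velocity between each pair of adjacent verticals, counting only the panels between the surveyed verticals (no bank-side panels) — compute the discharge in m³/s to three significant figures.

Panel 1-2: Δb = 2.4 m, d̄ = (0.51+0.78)/2 = 0.645, v̄ = (0.171+0.222)/2 = 0.1965 → q = 2.4×0.645×0.1965 = 0.3042 m³/s
Panel 2-3: Δb = 2.6 m, d̄ = (0.78+1.08)/2 = 0.93, v̄ = (0.222+0.258)/2 = 0.24 → q = 2.6×0.93×0.24 = 0.5803 m³/s
Panel 3-4: Δb = 14.9 m, d̄ = (1.08+1.09)/2 = 1.085, v̄ = (0.258+0.246)/2 = 0.252 → q = 14.9×1.085×0.252 = 4.074 m³/s
Panel 4-5: Δb = 4.5 m, d̄ = (1.09+0.34)/2 = 0.715, v̄ = (0.246+0.125)/2 = 0.1855 → q = 4.5×0.715×0.1855 = 0.5968 m³/s
Q = Σ q = 5.555 m³/s

5.56 m³/s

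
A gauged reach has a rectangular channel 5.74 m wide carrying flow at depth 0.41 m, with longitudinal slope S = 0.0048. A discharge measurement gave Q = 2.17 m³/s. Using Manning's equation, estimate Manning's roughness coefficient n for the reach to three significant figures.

A = b·y = 5.74 × 0.41 = 2.353 m²
P = b + 2y = 5.74 + 2×0.41 = 6.560 m
R = A/P = 2.353/6.560 = 0.3588 m
n = (1/Q)·A·R^(2/3)·S^(1/2) = (1/2.17) × 2.353 × 0.5049 × 0.06928 = 0.03794

0.0379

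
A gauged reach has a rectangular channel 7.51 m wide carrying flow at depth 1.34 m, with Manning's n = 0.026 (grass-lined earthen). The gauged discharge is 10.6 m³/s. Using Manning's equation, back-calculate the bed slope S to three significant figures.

0.000763

A = b·y = 7.51 × 1.34 = 10.06 m²
P = b + 2y = 7.51 + 2×1.34 = 10.19 m
R = A/P = 10.06/10.19 = 0.9876 m
S = (Q·n / (1·A·R^(2/3)))² = (10.6×0.026 / (1×10.06×0.9917))² = 0.0007626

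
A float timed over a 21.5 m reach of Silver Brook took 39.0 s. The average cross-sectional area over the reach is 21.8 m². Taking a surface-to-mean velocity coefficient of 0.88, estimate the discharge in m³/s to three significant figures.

v_surface = L / t̄ = 21.5 / 39 = 0.5513 m/s
v_mean = 0.88 × 0.5513 = 0.4851 m/s
Q = A × v_mean = 21.8 × 0.4851 = 10.58 m³/s

10.6 m³/s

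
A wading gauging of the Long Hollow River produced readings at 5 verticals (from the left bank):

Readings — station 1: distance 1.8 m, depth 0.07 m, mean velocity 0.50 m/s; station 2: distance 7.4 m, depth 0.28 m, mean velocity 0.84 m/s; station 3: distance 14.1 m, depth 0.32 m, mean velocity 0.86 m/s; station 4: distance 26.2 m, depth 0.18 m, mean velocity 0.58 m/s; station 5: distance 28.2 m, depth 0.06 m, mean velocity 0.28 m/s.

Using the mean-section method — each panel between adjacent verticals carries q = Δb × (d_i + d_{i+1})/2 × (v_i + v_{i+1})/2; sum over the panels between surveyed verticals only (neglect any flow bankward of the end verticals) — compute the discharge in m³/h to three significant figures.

Panel 1-2: Δb = 5.6 m, d̄ = (0.07+0.28)/2 = 0.175, v̄ = (0.50+0.84)/2 = 0.67 → q = 5.6×0.175×0.67 = 0.6566 m³/s
Panel 2-3: Δb = 6.7 m, d̄ = (0.28+0.32)/2 = 0.3, v̄ = (0.84+0.86)/2 = 0.85 → q = 6.7×0.3×0.85 = 1.709 m³/s
Panel 3-4: Δb = 12.1 m, d̄ = (0.32+0.18)/2 = 0.25, v̄ = (0.86+0.58)/2 = 0.72 → q = 12.1×0.25×0.72 = 2.178 m³/s
Panel 4-5: Δb = 2 m, d̄ = (0.18+0.06)/2 = 0.12, v̄ = (0.58+0.28)/2 = 0.43 → q = 2×0.12×0.43 = 0.1032 m³/s
Q = Σ q = 4.646 m³/s
= 4.646 × 3600 = 16730 m³/h

16700 m³/h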